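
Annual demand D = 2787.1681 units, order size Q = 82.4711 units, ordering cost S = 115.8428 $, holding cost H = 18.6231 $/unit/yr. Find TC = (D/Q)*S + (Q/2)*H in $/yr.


Ordering cost = D*S/Q = 3914.9879
Holding cost = Q*H/2 = 767.9338
TC = 3914.9879 + 767.9338 = 4682.9216

4682.9216 $/yr


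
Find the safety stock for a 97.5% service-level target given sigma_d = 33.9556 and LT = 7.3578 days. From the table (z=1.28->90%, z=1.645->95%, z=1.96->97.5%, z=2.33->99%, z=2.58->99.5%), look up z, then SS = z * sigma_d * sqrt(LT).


From the table, SL = 97.5% corresponds to z = 1.96
sqrt(LT) = sqrt(7.3578) = 2.7125
SS = 1.96 * 33.9556 * 2.7125 = 180.5267

180.5267 units


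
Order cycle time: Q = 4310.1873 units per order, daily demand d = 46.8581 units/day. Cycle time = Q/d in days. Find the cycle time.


Cycle = 4310.1873 / 46.8581 = 91.9838

91.9838 days


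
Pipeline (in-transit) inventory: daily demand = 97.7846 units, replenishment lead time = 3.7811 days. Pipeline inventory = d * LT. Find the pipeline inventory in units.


Pipeline = 97.7846 * 3.7811 = 369.7334

369.7334 units


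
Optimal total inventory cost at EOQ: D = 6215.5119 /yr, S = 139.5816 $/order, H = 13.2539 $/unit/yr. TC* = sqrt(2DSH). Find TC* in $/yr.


2*D*S*H = 22997401.0938
TC* = sqrt(22997401.0938) = 4795.5606

4795.5606 $/yr


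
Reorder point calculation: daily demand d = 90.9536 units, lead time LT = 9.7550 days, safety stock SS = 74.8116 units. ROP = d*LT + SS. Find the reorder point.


d*LT = 90.9536 * 9.7550 = 887.2524
ROP = 887.2524 + 74.8116 = 962.0640

962.0640 units


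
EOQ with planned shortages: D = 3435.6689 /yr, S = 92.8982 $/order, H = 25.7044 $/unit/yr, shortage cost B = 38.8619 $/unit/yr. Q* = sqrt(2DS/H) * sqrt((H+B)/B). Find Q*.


sqrt(2DS/H) = 157.5871
sqrt((H+B)/B) = 1.2890
Q* = 157.5871 * 1.2890 = 203.1241

203.1241 units


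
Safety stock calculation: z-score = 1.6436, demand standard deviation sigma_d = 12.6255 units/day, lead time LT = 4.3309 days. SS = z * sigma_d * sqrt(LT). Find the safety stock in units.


sqrt(LT) = sqrt(4.3309) = 2.0811
SS = 1.6436 * 12.6255 * 2.0811 = 43.1851

43.1851 units


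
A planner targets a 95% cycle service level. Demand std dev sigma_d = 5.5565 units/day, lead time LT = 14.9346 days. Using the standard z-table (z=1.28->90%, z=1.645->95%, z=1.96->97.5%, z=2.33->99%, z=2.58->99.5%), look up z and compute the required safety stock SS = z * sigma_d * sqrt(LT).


From the table, SL = 95% corresponds to z = 1.645
sqrt(LT) = sqrt(14.9346) = 3.8645
SS = 1.645 * 5.5565 * 3.8645 = 35.3235

35.3235 units


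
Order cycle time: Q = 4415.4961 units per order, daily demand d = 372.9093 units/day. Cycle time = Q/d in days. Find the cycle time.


Cycle = 4415.4961 / 372.9093 = 11.8407

11.8407 days


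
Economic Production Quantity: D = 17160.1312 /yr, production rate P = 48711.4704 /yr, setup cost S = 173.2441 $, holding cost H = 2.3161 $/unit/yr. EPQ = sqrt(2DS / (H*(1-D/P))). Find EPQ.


1 - D/P = 1 - 0.3523 = 0.6477
H*(1-D/P) = 1.5002
2DS = 5945782.9713
EPQ = sqrt(3963375.2039) = 1990.8227

1990.8227 units


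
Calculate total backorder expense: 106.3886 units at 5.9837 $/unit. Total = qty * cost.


Total = 106.3886 * 5.9837 = 636.5975

636.5975 $


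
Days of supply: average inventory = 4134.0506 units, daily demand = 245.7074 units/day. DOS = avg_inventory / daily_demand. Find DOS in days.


DOS = 4134.0506 / 245.7074 = 16.8251

16.8251 days


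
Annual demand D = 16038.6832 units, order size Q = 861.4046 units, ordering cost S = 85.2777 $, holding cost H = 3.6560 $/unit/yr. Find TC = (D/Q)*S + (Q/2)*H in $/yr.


Ordering cost = D*S/Q = 1587.8044
Holding cost = Q*H/2 = 1574.6476
TC = 1587.8044 + 1574.6476 = 3162.4520

3162.4520 $/yr


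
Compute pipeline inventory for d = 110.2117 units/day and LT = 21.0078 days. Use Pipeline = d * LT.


Pipeline = 110.2117 * 21.0078 = 2315.3054

2315.3054 units


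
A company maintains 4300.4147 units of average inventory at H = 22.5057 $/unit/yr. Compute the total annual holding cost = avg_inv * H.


Cost = 4300.4147 * 22.5057 = 96783.8431

96783.8431 $/yr


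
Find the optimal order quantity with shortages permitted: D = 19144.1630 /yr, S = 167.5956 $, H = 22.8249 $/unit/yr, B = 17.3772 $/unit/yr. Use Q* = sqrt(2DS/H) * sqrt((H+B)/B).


sqrt(2DS/H) = 530.2248
sqrt((H+B)/B) = 1.5210
Q* = 530.2248 * 1.5210 = 806.4817

806.4817 units


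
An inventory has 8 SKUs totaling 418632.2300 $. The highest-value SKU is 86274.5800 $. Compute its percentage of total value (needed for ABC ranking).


Top item = 86274.5800
Total = 418632.2300
Percentage = 86274.5800 / 418632.2300 * 100 = 20.6087

20.6087%


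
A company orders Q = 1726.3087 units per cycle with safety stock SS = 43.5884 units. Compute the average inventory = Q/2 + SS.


Q/2 = 863.1544
Avg = 863.1544 + 43.5884 = 906.7428

906.7428 units


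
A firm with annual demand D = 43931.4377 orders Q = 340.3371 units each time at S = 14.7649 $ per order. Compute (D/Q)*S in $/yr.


Number of orders = D/Q = 129.0821
Cost = 129.0821 * 14.7649 = 1905.8847

1905.8847 $/yr


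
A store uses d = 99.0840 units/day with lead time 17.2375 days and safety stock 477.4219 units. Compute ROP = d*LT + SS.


d*LT = 99.0840 * 17.2375 = 1707.9605
ROP = 1707.9605 + 477.4219 = 2185.3823

2185.3823 units


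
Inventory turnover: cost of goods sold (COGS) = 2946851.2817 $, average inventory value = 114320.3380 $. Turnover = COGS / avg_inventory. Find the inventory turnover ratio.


Turnover = 2946851.2817 / 114320.3380 = 25.7771

25.7771


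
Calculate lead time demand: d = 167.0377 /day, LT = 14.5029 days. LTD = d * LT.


LTD = 167.0377 * 14.5029 = 2422.5311

2422.5311 units


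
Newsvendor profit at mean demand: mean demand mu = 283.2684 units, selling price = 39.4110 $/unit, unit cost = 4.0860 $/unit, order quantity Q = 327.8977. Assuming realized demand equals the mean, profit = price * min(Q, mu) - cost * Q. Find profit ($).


Sales at mu = min(327.8977, 283.2684) = 283.2684
Revenue = 39.4110 * 283.2684 = 11163.8909
Total cost = 4.0860 * 327.8977 = 1339.7900
Profit = 11163.8909 - 1339.7900 = 9824.1009

9824.1009 $


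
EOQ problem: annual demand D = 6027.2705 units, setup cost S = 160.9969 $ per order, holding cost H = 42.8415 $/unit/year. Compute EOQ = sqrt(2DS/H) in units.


2*D*S = 2 * 6027.2705 * 160.9969 = 1940743.7319
2*D*S/H = 45300.5551
EOQ = sqrt(45300.5551) = 212.8393

212.8393 units


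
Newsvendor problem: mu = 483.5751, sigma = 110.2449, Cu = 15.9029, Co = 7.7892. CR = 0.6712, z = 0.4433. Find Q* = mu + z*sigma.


CR = Cu/(Cu+Co) = 15.9029/(15.9029+7.7892) = 0.6712
z = 0.4433
Q* = 483.5751 + 0.4433 * 110.2449 = 532.4467

532.4467 units


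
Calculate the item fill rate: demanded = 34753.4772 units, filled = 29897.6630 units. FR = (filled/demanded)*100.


FR = 29897.6630 / 34753.4772 * 100 = 86.0278

86.0278%


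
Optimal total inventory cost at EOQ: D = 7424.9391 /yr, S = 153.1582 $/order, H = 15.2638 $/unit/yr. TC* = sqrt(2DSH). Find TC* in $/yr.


2*D*S*H = 34715690.8363
TC* = sqrt(34715690.8363) = 5892.0023

5892.0023 $/yr


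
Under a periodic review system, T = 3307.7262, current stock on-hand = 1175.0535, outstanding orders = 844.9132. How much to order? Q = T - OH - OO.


Inventory position = OH + OO = 1175.0535 + 844.9132 = 2019.9667
Q = 3307.7262 - 2019.9667 = 1287.7595

1287.7595 units


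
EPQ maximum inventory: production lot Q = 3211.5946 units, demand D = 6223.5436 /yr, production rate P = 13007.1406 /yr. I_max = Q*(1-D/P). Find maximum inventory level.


D/P = 0.4785
1 - D/P = 0.5215
I_max = 3211.5946 * 0.5215 = 1674.9387

1674.9387 units


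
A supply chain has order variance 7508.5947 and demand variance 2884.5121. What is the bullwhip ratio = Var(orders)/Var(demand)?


BW = 7508.5947 / 2884.5121 = 2.6031

2.6031


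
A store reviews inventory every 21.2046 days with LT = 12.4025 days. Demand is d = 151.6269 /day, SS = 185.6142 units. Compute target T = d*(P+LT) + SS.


P + LT = 33.6071
d*(P+LT) = 151.6269 * 33.6071 = 5095.7404
T = 5095.7404 + 185.6142 = 5281.3546

5281.3546 units


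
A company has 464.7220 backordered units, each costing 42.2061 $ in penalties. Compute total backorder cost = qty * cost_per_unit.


Total = 464.7220 * 42.2061 = 19614.1032

19614.1032 $


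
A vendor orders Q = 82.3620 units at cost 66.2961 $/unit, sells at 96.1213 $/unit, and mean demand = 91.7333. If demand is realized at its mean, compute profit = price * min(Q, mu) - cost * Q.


Sales at mu = min(82.3620, 91.7333) = 82.3620
Revenue = 96.1213 * 82.3620 = 7916.7425
Total cost = 66.2961 * 82.3620 = 5460.2794
Profit = 7916.7425 - 5460.2794 = 2456.4631

2456.4631 $


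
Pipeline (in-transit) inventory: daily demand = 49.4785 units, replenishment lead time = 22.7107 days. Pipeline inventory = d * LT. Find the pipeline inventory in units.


Pipeline = 49.4785 * 22.7107 = 1123.6914

1123.6914 units


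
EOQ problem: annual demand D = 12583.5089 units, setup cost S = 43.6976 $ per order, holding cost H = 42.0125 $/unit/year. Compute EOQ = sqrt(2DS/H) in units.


2*D*S = 2 * 12583.5089 * 43.6976 = 1099738.2770
2*D*S/H = 26176.4541
EOQ = sqrt(26176.4541) = 161.7914

161.7914 units


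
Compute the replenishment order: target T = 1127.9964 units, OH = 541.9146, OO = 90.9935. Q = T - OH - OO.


Inventory position = OH + OO = 541.9146 + 90.9935 = 632.9081
Q = 1127.9964 - 632.9081 = 495.0883

495.0883 units


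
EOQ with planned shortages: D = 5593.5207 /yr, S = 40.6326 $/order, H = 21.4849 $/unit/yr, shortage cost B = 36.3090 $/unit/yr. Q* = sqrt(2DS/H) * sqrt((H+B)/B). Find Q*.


sqrt(2DS/H) = 145.4549
sqrt((H+B)/B) = 1.2616
Q* = 145.4549 * 1.2616 = 183.5110

183.5110 units


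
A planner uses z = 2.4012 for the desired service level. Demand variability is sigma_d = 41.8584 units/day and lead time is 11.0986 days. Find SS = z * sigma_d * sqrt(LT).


sqrt(LT) = sqrt(11.0986) = 3.3315
SS = 2.4012 * 41.8584 * 3.3315 = 334.8460

334.8460 units


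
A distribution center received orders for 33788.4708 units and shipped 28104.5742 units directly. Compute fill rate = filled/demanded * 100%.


FR = 28104.5742 / 33788.4708 * 100 = 83.1780

83.1780%


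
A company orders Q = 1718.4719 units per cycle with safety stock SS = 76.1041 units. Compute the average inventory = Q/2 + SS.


Q/2 = 859.2360
Avg = 859.2360 + 76.1041 = 935.3401

935.3401 units


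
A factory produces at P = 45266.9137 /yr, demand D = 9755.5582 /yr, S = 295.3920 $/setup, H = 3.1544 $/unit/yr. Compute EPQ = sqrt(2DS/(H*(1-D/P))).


1 - D/P = 1 - 0.2155 = 0.7845
H*(1-D/P) = 2.4746
2DS = 5763427.6956
EPQ = sqrt(2329044.1453) = 1526.1206

1526.1206 units


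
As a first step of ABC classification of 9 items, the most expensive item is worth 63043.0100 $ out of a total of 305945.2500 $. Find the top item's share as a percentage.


Top item = 63043.0100
Total = 305945.2500
Percentage = 63043.0100 / 305945.2500 * 100 = 20.6060

20.6060%


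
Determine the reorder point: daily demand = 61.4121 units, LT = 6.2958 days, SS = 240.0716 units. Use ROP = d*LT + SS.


d*LT = 61.4121 * 6.2958 = 386.6383
ROP = 386.6383 + 240.0716 = 626.7099

626.7099 units


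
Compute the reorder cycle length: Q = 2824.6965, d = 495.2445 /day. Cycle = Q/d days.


Cycle = 2824.6965 / 495.2445 = 5.7036

5.7036 days


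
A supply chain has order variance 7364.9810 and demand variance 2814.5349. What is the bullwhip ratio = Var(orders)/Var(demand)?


BW = 7364.9810 / 2814.5349 = 2.6168

2.6168


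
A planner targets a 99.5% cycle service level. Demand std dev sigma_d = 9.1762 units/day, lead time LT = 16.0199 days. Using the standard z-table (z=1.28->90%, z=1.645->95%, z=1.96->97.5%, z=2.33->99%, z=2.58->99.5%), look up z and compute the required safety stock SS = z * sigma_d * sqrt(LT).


From the table, SL = 99.5% corresponds to z = 2.58
sqrt(LT) = sqrt(16.0199) = 4.0025
SS = 2.58 * 9.1762 * 4.0025 = 94.7573

94.7573 units


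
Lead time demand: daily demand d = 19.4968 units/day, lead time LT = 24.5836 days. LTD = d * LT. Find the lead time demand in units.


LTD = 19.4968 * 24.5836 = 479.3015

479.3015 units


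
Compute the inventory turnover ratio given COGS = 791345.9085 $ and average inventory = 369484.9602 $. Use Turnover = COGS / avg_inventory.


Turnover = 791345.9085 / 369484.9602 = 2.1418

2.1418


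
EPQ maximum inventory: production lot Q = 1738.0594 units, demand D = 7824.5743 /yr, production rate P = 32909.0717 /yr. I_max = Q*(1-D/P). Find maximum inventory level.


D/P = 0.2378
1 - D/P = 0.7622
I_max = 1738.0594 * 0.7622 = 1324.8124

1324.8124 units


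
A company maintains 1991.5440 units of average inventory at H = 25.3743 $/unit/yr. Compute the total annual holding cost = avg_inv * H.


Cost = 1991.5440 * 25.3743 = 50534.0349

50534.0349 $/yr


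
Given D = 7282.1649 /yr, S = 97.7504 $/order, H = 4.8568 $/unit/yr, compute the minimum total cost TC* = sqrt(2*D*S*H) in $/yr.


2*D*S*H = 6914475.9085
TC* = sqrt(6914475.9085) = 2629.5391

2629.5391 $/yr


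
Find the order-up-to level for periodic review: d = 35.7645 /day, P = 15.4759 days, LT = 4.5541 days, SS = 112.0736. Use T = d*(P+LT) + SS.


P + LT = 20.0300
d*(P+LT) = 35.7645 * 20.0300 = 716.3629
T = 716.3629 + 112.0736 = 828.4365

828.4365 units


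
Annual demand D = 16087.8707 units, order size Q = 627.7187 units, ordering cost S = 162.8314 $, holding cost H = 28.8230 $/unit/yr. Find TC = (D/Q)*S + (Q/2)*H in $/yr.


Ordering cost = D*S/Q = 4173.2236
Holding cost = Q*H/2 = 9046.3680
TC = 4173.2236 + 9046.3680 = 13219.5917

13219.5917 $/yr


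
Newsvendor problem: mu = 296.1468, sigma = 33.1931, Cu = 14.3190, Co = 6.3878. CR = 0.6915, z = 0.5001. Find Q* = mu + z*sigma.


CR = Cu/(Cu+Co) = 14.3190/(14.3190+6.3878) = 0.6915
z = 0.5001
Q* = 296.1468 + 0.5001 * 33.1931 = 312.7467

312.7467 units


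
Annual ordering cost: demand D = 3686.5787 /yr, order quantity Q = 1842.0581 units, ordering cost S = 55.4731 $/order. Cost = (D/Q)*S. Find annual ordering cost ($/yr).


Number of orders = D/Q = 2.0013
Cost = 2.0013 * 55.4731 = 111.0204

111.0204 $/yr


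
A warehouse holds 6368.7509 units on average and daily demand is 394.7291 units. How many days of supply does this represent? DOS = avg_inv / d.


DOS = 6368.7509 / 394.7291 = 16.1345

16.1345 days


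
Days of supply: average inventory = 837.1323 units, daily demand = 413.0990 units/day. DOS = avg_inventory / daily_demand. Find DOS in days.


DOS = 837.1323 / 413.0990 = 2.0265

2.0265 days


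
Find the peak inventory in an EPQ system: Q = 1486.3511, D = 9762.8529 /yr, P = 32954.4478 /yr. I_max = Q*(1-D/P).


D/P = 0.2963
1 - D/P = 0.7037
I_max = 1486.3511 * 0.7037 = 1046.0152

1046.0152 units


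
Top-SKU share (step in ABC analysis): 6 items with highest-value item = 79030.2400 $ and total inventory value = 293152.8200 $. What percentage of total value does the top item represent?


Top item = 79030.2400
Total = 293152.8200
Percentage = 79030.2400 / 293152.8200 * 100 = 26.9587

26.9587%


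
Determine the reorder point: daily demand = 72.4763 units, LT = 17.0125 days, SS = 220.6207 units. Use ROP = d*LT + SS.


d*LT = 72.4763 * 17.0125 = 1233.0031
ROP = 1233.0031 + 220.6207 = 1453.6238

1453.6238 units


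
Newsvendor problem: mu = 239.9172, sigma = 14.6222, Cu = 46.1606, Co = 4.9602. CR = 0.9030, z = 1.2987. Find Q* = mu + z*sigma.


CR = Cu/(Cu+Co) = 46.1606/(46.1606+4.9602) = 0.9030
z = 1.2987
Q* = 239.9172 + 1.2987 * 14.6222 = 258.9071

258.9071 units


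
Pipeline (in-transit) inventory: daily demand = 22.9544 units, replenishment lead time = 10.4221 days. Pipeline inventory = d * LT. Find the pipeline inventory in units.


Pipeline = 22.9544 * 10.4221 = 239.2331

239.2331 units


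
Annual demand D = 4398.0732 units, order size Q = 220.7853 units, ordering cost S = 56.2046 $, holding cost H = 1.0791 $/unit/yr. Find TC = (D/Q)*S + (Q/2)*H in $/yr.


Ordering cost = D*S/Q = 1119.6033
Holding cost = Q*H/2 = 119.1247
TC = 1119.6033 + 119.1247 = 1238.7280

1238.7280 $/yr


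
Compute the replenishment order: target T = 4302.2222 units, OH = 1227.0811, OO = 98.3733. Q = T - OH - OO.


Inventory position = OH + OO = 1227.0811 + 98.3733 = 1325.4544
Q = 4302.2222 - 1325.4544 = 2976.7678

2976.7678 units


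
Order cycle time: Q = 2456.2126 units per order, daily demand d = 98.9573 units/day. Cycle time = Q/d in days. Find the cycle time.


Cycle = 2456.2126 / 98.9573 = 24.8209

24.8209 days


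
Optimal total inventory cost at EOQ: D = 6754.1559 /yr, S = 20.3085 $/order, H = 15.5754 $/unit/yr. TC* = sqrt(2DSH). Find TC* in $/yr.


2*D*S*H = 4272854.7776
TC* = sqrt(4272854.7776) = 2067.0885

2067.0885 $/yr


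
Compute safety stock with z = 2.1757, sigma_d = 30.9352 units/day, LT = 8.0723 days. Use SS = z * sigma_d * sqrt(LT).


sqrt(LT) = sqrt(8.0723) = 2.8412
SS = 2.1757 * 30.9352 * 2.8412 = 191.2276

191.2276 units


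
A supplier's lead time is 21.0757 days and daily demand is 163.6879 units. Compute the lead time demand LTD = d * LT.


LTD = 163.6879 * 21.0757 = 3449.8371

3449.8371 units


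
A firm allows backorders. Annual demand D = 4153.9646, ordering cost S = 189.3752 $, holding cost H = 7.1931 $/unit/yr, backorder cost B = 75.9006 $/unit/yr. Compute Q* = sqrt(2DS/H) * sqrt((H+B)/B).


sqrt(2DS/H) = 467.6812
sqrt((H+B)/B) = 1.0463
Q* = 467.6812 * 1.0463 = 489.3407

489.3407 units


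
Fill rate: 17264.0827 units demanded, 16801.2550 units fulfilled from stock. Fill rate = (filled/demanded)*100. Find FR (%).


FR = 16801.2550 / 17264.0827 * 100 = 97.3191

97.3191%


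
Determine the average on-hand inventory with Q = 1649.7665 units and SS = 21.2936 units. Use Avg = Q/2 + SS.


Q/2 = 824.8832
Avg = 824.8832 + 21.2936 = 846.1768

846.1768 units


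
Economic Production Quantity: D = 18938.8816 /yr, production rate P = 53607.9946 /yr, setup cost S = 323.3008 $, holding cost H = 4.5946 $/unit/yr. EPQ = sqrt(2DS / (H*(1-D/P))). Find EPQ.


1 - D/P = 1 - 0.3533 = 0.6467
H*(1-D/P) = 2.9714
2DS = 12245911.1448
EPQ = sqrt(4121262.0157) = 2030.0892

2030.0892 units


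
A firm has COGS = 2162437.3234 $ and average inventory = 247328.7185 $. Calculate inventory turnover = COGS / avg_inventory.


Turnover = 2162437.3234 / 247328.7185 = 8.7432

8.7432


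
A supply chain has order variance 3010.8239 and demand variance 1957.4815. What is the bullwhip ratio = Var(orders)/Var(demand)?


BW = 3010.8239 / 1957.4815 = 1.5381

1.5381


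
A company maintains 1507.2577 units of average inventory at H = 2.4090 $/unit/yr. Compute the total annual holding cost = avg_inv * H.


Cost = 1507.2577 * 2.4090 = 3630.9838

3630.9838 $/yr


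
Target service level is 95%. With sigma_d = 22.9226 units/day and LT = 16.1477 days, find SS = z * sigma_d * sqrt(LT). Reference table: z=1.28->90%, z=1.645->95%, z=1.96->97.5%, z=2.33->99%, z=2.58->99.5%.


From the table, SL = 95% corresponds to z = 1.645
sqrt(LT) = sqrt(16.1477) = 4.0184
SS = 1.645 * 22.9226 * 4.0184 = 151.5253

151.5253 units


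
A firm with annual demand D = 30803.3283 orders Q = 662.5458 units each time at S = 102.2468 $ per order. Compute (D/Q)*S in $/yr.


Number of orders = D/Q = 46.4924
Cost = 46.4924 * 102.2468 = 4753.6966

4753.6966 $/yr


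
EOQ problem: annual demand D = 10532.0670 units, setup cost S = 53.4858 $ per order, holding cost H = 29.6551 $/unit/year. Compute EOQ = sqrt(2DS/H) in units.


2*D*S = 2 * 10532.0670 * 53.4858 = 1126632.0583
2*D*S/H = 37991.1738
EOQ = sqrt(37991.1738) = 194.9132

194.9132 units


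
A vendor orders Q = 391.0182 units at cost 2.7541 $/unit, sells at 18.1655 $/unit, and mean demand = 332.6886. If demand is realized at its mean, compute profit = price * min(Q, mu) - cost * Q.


Sales at mu = min(391.0182, 332.6886) = 332.6886
Revenue = 18.1655 * 332.6886 = 6043.4548
Total cost = 2.7541 * 391.0182 = 1076.9032
Profit = 6043.4548 - 1076.9032 = 4966.5515

4966.5515 $


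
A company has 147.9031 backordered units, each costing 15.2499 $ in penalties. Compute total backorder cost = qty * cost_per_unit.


Total = 147.9031 * 15.2499 = 2255.5075

2255.5075 $


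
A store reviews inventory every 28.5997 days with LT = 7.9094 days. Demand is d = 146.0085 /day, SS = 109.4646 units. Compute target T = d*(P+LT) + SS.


P + LT = 36.5091
d*(P+LT) = 146.0085 * 36.5091 = 5330.6389
T = 5330.6389 + 109.4646 = 5440.1035

5440.1035 units


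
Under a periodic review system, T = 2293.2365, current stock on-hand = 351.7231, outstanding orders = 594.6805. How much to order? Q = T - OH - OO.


Inventory position = OH + OO = 351.7231 + 594.6805 = 946.4036
Q = 2293.2365 - 946.4036 = 1346.8329

1346.8329 units


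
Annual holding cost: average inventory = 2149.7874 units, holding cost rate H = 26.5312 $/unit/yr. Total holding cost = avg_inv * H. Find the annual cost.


Cost = 2149.7874 * 26.5312 = 57036.4395

57036.4395 $/yr


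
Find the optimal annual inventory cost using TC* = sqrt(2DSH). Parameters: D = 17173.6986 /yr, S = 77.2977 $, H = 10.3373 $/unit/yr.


2*D*S*H = 27445271.0470
TC* = sqrt(27445271.0470) = 5238.8234

5238.8234 $/yr


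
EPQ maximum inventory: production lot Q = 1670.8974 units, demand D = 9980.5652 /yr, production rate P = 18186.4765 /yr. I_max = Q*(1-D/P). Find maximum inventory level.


D/P = 0.5488
1 - D/P = 0.4512
I_max = 1670.8974 * 0.4512 = 753.9248

753.9248 units


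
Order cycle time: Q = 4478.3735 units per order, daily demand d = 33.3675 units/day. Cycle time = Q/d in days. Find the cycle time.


Cycle = 4478.3735 / 33.3675 = 134.2136

134.2136 days


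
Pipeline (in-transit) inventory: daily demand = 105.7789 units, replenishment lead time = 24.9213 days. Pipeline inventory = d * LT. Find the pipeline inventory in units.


Pipeline = 105.7789 * 24.9213 = 2636.1477

2636.1477 units


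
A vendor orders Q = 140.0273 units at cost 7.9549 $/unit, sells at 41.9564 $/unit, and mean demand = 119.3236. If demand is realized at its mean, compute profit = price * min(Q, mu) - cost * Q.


Sales at mu = min(140.0273, 119.3236) = 119.3236
Revenue = 41.9564 * 119.3236 = 5006.3887
Total cost = 7.9549 * 140.0273 = 1113.9032
Profit = 5006.3887 - 1113.9032 = 3892.4855

3892.4855 $


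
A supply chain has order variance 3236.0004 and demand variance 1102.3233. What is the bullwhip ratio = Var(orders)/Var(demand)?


BW = 3236.0004 / 1102.3233 = 2.9356

2.9356


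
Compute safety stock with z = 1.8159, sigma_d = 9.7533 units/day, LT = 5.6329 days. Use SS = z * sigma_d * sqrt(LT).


sqrt(LT) = sqrt(5.6329) = 2.3734
SS = 1.8159 * 9.7533 * 2.3734 = 42.0349

42.0349 units


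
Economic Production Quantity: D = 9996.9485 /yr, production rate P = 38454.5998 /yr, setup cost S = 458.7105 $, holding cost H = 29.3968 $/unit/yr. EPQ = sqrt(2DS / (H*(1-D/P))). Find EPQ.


1 - D/P = 1 - 0.2600 = 0.7400
H*(1-D/P) = 21.7546
2DS = 9171410.4898
EPQ = sqrt(421585.1614) = 649.2959

649.2959 units


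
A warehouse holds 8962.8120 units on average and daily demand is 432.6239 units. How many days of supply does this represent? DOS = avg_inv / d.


DOS = 8962.8120 / 432.6239 = 20.7173

20.7173 days


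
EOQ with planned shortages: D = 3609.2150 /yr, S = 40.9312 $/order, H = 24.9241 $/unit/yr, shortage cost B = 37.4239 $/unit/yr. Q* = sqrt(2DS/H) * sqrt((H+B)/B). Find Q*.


sqrt(2DS/H) = 108.8777
sqrt((H+B)/B) = 1.2907
Q* = 108.8777 * 1.2907 = 140.5321

140.5321 units


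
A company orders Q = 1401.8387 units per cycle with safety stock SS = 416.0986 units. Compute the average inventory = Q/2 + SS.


Q/2 = 700.9194
Avg = 700.9194 + 416.0986 = 1117.0179

1117.0179 units


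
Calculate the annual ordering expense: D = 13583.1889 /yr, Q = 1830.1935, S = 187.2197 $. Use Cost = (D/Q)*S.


Number of orders = D/Q = 7.4217
Cost = 7.4217 * 187.2197 = 1389.4927

1389.4927 $/yr


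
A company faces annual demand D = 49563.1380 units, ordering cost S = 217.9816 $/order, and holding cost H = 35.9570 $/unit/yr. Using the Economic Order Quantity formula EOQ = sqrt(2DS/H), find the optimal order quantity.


2*D*S = 2 * 49563.1380 * 217.9816 = 21607704.2445
2*D*S/H = 600931.7864
EOQ = sqrt(600931.7864) = 775.1979

775.1979 units


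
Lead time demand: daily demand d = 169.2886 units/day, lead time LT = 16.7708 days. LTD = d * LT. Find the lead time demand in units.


LTD = 169.2886 * 16.7708 = 2839.1053

2839.1053 units


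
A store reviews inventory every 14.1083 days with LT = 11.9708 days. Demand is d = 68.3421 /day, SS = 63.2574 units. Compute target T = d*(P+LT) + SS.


P + LT = 26.0791
d*(P+LT) = 68.3421 * 26.0791 = 1782.3005
T = 1782.3005 + 63.2574 = 1845.5579

1845.5579 units


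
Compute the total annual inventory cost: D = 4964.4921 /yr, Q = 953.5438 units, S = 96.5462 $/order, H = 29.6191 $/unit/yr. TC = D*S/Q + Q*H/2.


Ordering cost = D*S/Q = 502.6543
Holding cost = Q*H/2 = 14121.5546
TC = 502.6543 + 14121.5546 = 14624.2088

14624.2088 $/yr


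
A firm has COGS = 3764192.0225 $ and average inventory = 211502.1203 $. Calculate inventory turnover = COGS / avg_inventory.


Turnover = 3764192.0225 / 211502.1203 = 17.7974

17.7974


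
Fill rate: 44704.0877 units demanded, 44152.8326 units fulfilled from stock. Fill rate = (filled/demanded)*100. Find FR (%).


FR = 44152.8326 / 44704.0877 * 100 = 98.7669

98.7669%


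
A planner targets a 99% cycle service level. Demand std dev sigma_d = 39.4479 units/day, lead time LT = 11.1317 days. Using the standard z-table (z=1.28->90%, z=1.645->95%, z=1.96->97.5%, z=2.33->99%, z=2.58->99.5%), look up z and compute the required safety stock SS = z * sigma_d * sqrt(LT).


From the table, SL = 99% corresponds to z = 2.33
sqrt(LT) = sqrt(11.1317) = 3.3364
SS = 2.33 * 39.4479 * 3.3364 = 306.6624

306.6624 units


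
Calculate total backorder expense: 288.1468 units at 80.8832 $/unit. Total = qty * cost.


Total = 288.1468 * 80.8832 = 23306.2353

23306.2353 $


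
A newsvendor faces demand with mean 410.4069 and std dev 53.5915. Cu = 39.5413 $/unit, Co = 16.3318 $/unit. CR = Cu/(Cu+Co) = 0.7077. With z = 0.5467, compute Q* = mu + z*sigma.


CR = Cu/(Cu+Co) = 39.5413/(39.5413+16.3318) = 0.7077
z = 0.5467
Q* = 410.4069 + 0.5467 * 53.5915 = 439.7054

439.7054 units


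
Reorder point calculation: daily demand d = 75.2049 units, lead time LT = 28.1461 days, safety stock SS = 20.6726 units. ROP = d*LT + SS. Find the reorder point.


d*LT = 75.2049 * 28.1461 = 2116.7246
ROP = 2116.7246 + 20.6726 = 2137.3972

2137.3972 units


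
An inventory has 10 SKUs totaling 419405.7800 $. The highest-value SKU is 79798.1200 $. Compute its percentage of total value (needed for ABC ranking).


Top item = 79798.1200
Total = 419405.7800
Percentage = 79798.1200 / 419405.7800 * 100 = 19.0265

19.0265%


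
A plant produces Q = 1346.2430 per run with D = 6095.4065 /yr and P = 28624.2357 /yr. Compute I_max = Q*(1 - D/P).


D/P = 0.2129
1 - D/P = 0.7871
I_max = 1346.2430 * 0.7871 = 1059.5664

1059.5664 units


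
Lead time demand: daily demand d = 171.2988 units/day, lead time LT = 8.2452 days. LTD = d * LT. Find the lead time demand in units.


LTD = 171.2988 * 8.2452 = 1412.3929

1412.3929 units


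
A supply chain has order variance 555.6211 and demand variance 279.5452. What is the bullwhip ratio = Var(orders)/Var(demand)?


BW = 555.6211 / 279.5452 = 1.9876

1.9876


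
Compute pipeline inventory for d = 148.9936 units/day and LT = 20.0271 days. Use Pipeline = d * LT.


Pipeline = 148.9936 * 20.0271 = 2983.9097

2983.9097 units


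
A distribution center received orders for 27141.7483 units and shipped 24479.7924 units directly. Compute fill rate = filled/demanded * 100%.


FR = 24479.7924 / 27141.7483 * 100 = 90.1924

90.1924%


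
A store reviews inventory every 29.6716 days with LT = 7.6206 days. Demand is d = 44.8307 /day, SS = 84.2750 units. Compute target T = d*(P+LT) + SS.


P + LT = 37.2922
d*(P+LT) = 44.8307 * 37.2922 = 1671.8354
T = 1671.8354 + 84.2750 = 1756.1104

1756.1104 units


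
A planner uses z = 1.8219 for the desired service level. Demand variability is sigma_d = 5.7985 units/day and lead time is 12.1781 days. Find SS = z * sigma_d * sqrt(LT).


sqrt(LT) = sqrt(12.1781) = 3.4897
SS = 1.8219 * 5.7985 * 3.4897 = 36.8663

36.8663 units


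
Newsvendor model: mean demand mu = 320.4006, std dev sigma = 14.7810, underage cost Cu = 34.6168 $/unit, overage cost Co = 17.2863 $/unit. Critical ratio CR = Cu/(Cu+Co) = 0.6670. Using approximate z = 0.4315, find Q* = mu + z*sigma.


CR = Cu/(Cu+Co) = 34.6168/(34.6168+17.2863) = 0.6670
z = 0.4315
Q* = 320.4006 + 0.4315 * 14.7810 = 326.7786

326.7786 units


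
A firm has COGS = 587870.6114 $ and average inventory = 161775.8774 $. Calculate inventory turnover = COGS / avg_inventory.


Turnover = 587870.6114 / 161775.8774 = 3.6339

3.6339


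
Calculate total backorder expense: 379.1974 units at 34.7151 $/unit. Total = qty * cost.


Total = 379.1974 * 34.7151 = 13163.8757

13163.8757 $


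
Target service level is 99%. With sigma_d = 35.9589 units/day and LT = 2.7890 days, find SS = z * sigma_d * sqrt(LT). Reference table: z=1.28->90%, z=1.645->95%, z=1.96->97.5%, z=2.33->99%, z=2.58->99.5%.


From the table, SL = 99% corresponds to z = 2.33
sqrt(LT) = sqrt(2.7890) = 1.6700
SS = 2.33 * 35.9589 * 1.6700 = 139.9222

139.9222 units


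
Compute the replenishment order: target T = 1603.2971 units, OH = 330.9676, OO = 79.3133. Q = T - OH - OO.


Inventory position = OH + OO = 330.9676 + 79.3133 = 410.2809
Q = 1603.2971 - 410.2809 = 1193.0162

1193.0162 units


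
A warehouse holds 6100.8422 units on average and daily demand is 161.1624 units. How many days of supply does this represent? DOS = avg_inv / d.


DOS = 6100.8422 / 161.1624 = 37.8552

37.8552 days


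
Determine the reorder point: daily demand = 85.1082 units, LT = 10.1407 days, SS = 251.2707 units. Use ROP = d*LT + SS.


d*LT = 85.1082 * 10.1407 = 863.0567
ROP = 863.0567 + 251.2707 = 1114.3274

1114.3274 units


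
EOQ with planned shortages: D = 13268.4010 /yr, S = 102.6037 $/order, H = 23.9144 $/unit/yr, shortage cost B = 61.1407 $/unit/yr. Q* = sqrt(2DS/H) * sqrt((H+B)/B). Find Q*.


sqrt(2DS/H) = 337.4241
sqrt((H+B)/B) = 1.1795
Q* = 337.4241 * 1.1795 = 397.9798

397.9798 units


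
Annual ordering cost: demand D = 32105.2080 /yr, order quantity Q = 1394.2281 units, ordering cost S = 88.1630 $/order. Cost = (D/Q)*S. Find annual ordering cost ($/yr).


Number of orders = D/Q = 23.0272
Cost = 23.0272 * 88.1630 = 2030.1495

2030.1495 $/yr


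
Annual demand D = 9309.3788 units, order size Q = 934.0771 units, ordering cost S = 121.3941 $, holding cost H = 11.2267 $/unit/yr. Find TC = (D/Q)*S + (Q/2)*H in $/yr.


Ordering cost = D*S/Q = 1209.8612
Holding cost = Q*H/2 = 5243.3017
TC = 1209.8612 + 5243.3017 = 6453.1629

6453.1629 $/yr


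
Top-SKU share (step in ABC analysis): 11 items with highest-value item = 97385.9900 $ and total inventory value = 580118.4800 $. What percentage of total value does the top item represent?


Top item = 97385.9900
Total = 580118.4800
Percentage = 97385.9900 / 580118.4800 * 100 = 16.7873

16.7873%


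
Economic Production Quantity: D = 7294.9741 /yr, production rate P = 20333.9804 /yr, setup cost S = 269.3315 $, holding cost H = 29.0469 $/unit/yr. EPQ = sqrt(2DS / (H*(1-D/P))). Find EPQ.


1 - D/P = 1 - 0.3588 = 0.6412
H*(1-D/P) = 18.6261
2DS = 3929532.6336
EPQ = sqrt(210969.1804) = 459.3138

459.3138 units


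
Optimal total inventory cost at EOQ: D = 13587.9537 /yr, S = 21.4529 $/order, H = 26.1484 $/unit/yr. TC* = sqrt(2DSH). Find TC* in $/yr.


2*D*S*H = 15244570.1207
TC* = sqrt(15244570.1207) = 3904.4296

3904.4296 $/yr


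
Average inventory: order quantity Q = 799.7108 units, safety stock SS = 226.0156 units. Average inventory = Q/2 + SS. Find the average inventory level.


Q/2 = 399.8554
Avg = 399.8554 + 226.0156 = 625.8710

625.8710 units


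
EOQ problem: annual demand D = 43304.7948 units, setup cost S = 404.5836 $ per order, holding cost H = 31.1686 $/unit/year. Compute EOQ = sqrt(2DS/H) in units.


2*D*S = 2 * 43304.7948 * 404.5836 = 35040819.5549
2*D*S/H = 1124234.6321
EOQ = sqrt(1124234.6321) = 1060.2993

1060.2993 units


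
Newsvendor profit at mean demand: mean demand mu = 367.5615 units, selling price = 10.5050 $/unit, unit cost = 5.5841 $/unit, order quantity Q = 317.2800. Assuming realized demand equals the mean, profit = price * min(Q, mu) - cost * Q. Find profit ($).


Sales at mu = min(317.2800, 367.5615) = 317.2800
Revenue = 10.5050 * 317.2800 = 3333.0264
Total cost = 5.5841 * 317.2800 = 1771.7232
Profit = 3333.0264 - 1771.7232 = 1561.3032

1561.3032 $


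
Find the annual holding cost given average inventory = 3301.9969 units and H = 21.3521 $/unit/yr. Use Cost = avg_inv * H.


Cost = 3301.9969 * 21.3521 = 70504.5680

70504.5680 $/yr


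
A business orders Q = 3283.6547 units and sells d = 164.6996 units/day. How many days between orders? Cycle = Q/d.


Cycle = 3283.6547 / 164.6996 = 19.9372

19.9372 days


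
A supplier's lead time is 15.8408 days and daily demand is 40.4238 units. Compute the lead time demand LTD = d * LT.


LTD = 40.4238 * 15.8408 = 640.3453

640.3453 units


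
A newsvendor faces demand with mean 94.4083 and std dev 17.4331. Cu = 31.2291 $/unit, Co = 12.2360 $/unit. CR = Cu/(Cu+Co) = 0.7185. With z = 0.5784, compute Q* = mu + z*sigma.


CR = Cu/(Cu+Co) = 31.2291/(31.2291+12.2360) = 0.7185
z = 0.5784
Q* = 94.4083 + 0.5784 * 17.4331 = 104.4916

104.4916 units


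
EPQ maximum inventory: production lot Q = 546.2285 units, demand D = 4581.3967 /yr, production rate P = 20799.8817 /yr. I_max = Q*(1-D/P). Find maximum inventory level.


D/P = 0.2203
1 - D/P = 0.7797
I_max = 546.2285 * 0.7797 = 425.9158

425.9158 units


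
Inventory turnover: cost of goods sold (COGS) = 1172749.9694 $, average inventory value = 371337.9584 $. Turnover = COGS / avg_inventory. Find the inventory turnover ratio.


Turnover = 1172749.9694 / 371337.9584 = 3.1582

3.1582


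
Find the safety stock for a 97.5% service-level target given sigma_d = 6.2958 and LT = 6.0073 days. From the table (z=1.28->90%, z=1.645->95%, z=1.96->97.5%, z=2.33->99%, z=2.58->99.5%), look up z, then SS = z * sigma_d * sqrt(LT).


From the table, SL = 97.5% corresponds to z = 1.96
sqrt(LT) = sqrt(6.0073) = 2.4510
SS = 1.96 * 6.2958 * 2.4510 = 30.2445

30.2445 units


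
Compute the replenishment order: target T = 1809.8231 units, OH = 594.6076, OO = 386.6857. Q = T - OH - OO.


Inventory position = OH + OO = 594.6076 + 386.6857 = 981.2933
Q = 1809.8231 - 981.2933 = 828.5298

828.5298 units


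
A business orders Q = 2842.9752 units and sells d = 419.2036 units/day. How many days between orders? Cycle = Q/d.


Cycle = 2842.9752 / 419.2036 = 6.7818

6.7818 days


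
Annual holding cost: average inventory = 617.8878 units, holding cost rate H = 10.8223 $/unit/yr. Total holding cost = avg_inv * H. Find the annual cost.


Cost = 617.8878 * 10.8223 = 6686.9671

6686.9671 $/yr


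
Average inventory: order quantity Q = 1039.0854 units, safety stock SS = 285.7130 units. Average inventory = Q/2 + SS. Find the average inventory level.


Q/2 = 519.5427
Avg = 519.5427 + 285.7130 = 805.2557

805.2557 units


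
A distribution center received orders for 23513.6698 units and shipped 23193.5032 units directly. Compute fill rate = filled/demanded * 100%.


FR = 23193.5032 / 23513.6698 * 100 = 98.6384

98.6384%


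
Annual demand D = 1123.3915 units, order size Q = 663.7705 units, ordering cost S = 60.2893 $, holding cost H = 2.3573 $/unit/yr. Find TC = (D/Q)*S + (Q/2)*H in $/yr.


Ordering cost = D*S/Q = 102.0360
Holding cost = Q*H/2 = 782.3531
TC = 102.0360 + 782.3531 = 884.3891

884.3891 $/yr


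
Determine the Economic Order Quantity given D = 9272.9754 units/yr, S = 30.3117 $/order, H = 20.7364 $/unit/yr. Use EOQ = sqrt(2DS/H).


2*D*S = 2 * 9272.9754 * 30.3117 = 562159.2969
2*D*S/H = 27109.7826
EOQ = sqrt(27109.7826) = 164.6505

164.6505 units


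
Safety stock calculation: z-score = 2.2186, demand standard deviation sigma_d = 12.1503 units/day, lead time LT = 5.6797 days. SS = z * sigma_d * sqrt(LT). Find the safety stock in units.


sqrt(LT) = sqrt(5.6797) = 2.3832
SS = 2.2186 * 12.1503 * 2.3832 = 64.2434

64.2434 units


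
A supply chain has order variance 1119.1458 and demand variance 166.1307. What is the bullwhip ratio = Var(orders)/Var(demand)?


BW = 1119.1458 / 166.1307 = 6.7365

6.7365


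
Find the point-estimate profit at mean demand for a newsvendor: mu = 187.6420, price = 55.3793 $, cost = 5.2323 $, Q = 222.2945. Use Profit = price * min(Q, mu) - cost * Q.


Sales at mu = min(222.2945, 187.6420) = 187.6420
Revenue = 55.3793 * 187.6420 = 10391.4826
Total cost = 5.2323 * 222.2945 = 1163.1115
Profit = 10391.4826 - 1163.1115 = 9228.3711

9228.3711 $


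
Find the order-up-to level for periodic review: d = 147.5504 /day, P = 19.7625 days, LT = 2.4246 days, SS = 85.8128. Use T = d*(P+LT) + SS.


P + LT = 22.1871
d*(P+LT) = 147.5504 * 22.1871 = 3273.7155
T = 3273.7155 + 85.8128 = 3359.5283

3359.5283 units


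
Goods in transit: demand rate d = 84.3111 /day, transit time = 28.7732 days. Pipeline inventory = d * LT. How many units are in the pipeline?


Pipeline = 84.3111 * 28.7732 = 2425.9001

2425.9001 units


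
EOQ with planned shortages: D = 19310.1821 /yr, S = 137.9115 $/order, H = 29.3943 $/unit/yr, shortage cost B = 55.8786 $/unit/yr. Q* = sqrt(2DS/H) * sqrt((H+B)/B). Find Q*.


sqrt(2DS/H) = 425.6737
sqrt((H+B)/B) = 1.2353
Q* = 425.6737 * 1.2353 = 525.8473

525.8473 units


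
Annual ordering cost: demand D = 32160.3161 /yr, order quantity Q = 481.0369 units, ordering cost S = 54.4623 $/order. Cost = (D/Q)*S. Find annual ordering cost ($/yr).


Number of orders = D/Q = 66.8562
Cost = 66.8562 * 54.4623 = 3641.1443

3641.1443 $/yr


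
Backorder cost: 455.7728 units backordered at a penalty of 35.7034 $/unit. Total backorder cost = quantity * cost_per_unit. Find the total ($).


Total = 455.7728 * 35.7034 = 16272.6386

16272.6386 $


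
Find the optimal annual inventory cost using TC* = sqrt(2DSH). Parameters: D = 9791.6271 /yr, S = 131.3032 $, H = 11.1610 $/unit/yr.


2*D*S*H = 28698769.7464
TC* = sqrt(28698769.7464) = 5357.1233

5357.1233 $/yr


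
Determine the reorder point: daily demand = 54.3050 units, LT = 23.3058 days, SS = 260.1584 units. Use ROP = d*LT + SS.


d*LT = 54.3050 * 23.3058 = 1265.6215
ROP = 1265.6215 + 260.1584 = 1525.7799

1525.7799 units


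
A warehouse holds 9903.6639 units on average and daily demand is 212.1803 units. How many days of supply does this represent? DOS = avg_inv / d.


DOS = 9903.6639 / 212.1803 = 46.6757

46.6757 days


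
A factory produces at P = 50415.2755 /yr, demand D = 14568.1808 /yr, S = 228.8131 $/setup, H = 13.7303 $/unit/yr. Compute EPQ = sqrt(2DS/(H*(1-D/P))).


1 - D/P = 1 - 0.2890 = 0.7110
H*(1-D/P) = 9.7627
2DS = 6666781.2204
EPQ = sqrt(682879.9452) = 826.3655

826.3655 units


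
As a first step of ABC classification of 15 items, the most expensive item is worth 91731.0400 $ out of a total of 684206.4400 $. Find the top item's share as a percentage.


Top item = 91731.0400
Total = 684206.4400
Percentage = 91731.0400 / 684206.4400 * 100 = 13.4069

13.4069%


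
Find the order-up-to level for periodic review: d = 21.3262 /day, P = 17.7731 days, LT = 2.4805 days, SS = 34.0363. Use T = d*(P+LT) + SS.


P + LT = 20.2536
d*(P+LT) = 21.3262 * 20.2536 = 431.9323
T = 431.9323 + 34.0363 = 465.9686

465.9686 units
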